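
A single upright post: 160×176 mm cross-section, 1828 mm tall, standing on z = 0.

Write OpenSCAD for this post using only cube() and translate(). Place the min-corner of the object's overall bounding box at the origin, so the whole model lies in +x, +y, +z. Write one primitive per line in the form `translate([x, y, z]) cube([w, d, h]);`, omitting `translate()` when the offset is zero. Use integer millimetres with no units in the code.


cube([160, 176, 1828]);


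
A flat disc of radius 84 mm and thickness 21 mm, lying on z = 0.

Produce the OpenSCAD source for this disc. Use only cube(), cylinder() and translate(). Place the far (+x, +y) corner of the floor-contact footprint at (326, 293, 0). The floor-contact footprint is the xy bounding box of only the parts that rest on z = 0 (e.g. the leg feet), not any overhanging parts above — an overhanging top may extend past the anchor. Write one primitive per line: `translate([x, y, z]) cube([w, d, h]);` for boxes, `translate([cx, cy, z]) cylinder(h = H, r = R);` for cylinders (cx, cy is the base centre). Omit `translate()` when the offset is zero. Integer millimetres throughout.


translate([242, 209, 0]) cylinder(h = 21, r = 84);


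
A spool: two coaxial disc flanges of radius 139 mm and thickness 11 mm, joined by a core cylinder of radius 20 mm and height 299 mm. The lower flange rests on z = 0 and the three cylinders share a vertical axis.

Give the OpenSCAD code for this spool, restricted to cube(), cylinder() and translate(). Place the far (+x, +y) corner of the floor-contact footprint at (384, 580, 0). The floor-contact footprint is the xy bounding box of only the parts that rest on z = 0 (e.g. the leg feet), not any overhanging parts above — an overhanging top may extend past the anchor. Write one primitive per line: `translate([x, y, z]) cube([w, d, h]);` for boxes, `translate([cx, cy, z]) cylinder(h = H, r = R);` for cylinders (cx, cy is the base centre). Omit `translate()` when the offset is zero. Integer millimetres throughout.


translate([245, 441, 0]) cylinder(h = 11, r = 139);
translate([245, 441, 11]) cylinder(h = 299, r = 20);
translate([245, 441, 310]) cylinder(h = 11, r = 139);


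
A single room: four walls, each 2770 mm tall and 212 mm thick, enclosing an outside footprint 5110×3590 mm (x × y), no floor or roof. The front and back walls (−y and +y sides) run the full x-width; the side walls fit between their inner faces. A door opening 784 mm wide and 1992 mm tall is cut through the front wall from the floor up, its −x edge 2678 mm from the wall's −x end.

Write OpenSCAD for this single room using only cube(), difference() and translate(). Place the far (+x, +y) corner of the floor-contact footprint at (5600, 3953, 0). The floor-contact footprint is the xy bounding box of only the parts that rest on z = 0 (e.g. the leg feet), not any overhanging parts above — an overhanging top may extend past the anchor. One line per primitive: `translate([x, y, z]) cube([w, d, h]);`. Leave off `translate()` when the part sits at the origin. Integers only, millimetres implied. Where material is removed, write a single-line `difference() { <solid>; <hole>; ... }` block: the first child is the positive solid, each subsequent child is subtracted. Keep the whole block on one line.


difference() { translate([490, 363, 0]) cube([5110, 212, 2770]); translate([3168, 363, 0]) cube([784, 212, 1992]); }
translate([490, 3741, 0]) cube([5110, 212, 2770]);
translate([490, 575, 0]) cube([212, 3166, 2770]);
translate([5388, 575, 0]) cube([212, 3166, 2770]);


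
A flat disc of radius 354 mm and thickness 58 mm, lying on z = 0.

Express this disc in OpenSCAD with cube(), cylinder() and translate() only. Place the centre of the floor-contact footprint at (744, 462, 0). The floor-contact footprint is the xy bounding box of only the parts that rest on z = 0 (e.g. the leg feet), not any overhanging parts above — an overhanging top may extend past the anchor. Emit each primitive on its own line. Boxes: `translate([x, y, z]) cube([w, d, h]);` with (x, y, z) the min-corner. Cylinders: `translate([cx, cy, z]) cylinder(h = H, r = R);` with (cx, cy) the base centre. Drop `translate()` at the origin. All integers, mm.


translate([744, 462, 0]) cylinder(h = 58, r = 354);


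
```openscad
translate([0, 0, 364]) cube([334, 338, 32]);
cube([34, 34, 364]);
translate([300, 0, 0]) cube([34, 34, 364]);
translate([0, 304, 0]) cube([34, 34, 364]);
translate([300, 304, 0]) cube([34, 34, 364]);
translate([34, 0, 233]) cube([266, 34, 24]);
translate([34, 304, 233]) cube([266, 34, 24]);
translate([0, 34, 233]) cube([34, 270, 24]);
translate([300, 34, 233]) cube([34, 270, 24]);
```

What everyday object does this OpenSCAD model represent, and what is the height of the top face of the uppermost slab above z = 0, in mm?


A stool. The seat height is 396 mm.

A 334×338×32 slab at z = 364 on four corner posts — a stool. The seat top is 364 + 32 = 396 mm.


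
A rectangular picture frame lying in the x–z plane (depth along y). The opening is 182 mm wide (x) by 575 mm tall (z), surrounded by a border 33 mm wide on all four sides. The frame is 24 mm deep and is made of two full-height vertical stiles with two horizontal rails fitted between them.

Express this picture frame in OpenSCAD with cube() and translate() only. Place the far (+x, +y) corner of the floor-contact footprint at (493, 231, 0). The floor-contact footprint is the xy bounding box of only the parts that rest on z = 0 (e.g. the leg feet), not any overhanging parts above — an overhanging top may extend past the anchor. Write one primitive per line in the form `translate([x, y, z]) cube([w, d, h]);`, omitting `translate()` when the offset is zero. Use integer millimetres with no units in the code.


translate([245, 207, 0]) cube([33, 24, 641]);
translate([460, 207, 0]) cube([33, 24, 641]);
translate([278, 207, 0]) cube([182, 24, 33]);
translate([278, 207, 608]) cube([182, 24, 33]);


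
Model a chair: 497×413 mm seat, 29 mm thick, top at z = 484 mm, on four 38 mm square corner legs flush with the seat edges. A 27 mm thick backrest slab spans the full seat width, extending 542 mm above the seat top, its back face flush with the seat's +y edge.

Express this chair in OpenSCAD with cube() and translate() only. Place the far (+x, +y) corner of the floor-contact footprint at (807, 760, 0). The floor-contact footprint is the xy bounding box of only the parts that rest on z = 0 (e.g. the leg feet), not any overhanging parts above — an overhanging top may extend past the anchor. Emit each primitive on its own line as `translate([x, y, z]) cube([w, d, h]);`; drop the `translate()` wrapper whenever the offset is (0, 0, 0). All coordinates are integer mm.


// leg_h = 484 - 29 = 455
translate([310, 347, 455]) cube([497, 413, 29]);
translate([310, 347, 0]) cube([38, 38, 455]);
translate([769, 347, 0]) cube([38, 38, 455]);
translate([310, 722, 0]) cube([38, 38, 455]);
translate([769, 722, 0]) cube([38, 38, 455]);
translate([310, 733, 484]) cube([497, 27, 542]);


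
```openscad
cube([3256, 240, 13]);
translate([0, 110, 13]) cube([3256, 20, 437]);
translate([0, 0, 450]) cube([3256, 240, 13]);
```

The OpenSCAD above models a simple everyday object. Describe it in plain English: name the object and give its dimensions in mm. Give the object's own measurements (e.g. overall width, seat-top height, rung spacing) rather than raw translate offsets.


An I-beam lying along x, 3256 mm long. Overall section height 463 mm. Two flanges 240 mm wide (y) and 13 mm thick, one on the floor and one at the top; a web 20 mm thick runs between them, centred on the flange width.


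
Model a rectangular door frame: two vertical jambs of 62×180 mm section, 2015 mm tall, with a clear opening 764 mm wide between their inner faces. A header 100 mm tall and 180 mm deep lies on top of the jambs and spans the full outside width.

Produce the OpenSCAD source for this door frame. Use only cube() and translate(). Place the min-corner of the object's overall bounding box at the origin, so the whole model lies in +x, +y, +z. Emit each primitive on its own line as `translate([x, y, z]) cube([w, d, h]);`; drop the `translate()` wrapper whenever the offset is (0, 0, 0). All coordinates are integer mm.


cube([62, 180, 2015]);
translate([826, 0, 0]) cube([62, 180, 2015]);
translate([0, 0, 2015]) cube([888, 180, 100]);


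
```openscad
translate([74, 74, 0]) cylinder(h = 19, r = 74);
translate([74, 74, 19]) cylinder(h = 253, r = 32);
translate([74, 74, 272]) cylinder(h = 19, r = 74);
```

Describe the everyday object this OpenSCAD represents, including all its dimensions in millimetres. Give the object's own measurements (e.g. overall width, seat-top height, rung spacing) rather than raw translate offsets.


A spool: two coaxial disc flanges of radius 74 mm and thickness 19 mm, joined by a core cylinder of radius 32 mm and height 253 mm. The lower flange rests on z = 0 and the three cylinders share a vertical axis.


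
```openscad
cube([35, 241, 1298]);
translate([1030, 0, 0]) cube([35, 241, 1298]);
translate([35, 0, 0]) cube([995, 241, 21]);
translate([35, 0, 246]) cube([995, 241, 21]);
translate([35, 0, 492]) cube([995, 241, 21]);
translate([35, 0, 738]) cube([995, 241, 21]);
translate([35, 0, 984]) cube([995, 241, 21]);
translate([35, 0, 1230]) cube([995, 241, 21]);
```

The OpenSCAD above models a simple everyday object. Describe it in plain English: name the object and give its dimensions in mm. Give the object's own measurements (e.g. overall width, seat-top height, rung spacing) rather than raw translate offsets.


An open bookshelf. Two side panels, each 35 mm thick, 241 mm deep and 1298 mm tall, stand 1065 mm apart (outside-to-outside). Between them sit 6 shelves, each 21 mm thick and 241 mm deep, spanning the full gap between the sides. The bottom shelf rests on the floor (its underside at z = 0) and the clear gap between one shelf's top and the next shelf's underside is 225 mm.


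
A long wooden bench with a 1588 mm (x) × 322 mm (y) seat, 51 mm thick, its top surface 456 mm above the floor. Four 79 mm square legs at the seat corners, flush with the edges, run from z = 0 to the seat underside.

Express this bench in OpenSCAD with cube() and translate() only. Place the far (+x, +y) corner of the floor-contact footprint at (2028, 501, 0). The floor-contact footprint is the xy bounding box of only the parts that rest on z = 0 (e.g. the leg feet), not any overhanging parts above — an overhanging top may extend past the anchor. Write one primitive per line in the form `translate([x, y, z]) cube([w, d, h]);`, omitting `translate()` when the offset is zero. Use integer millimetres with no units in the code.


// leg_h = 456 − 51 = 405
translate([440, 179, 405]) cube([1588, 322, 51]);
translate([440, 179, 0]) cube([79, 79, 405]);
translate([440, 422, 0]) cube([79, 79, 405]);
translate([1949, 179, 0]) cube([79, 79, 405]);
translate([1949, 422, 0]) cube([79, 79, 405]);


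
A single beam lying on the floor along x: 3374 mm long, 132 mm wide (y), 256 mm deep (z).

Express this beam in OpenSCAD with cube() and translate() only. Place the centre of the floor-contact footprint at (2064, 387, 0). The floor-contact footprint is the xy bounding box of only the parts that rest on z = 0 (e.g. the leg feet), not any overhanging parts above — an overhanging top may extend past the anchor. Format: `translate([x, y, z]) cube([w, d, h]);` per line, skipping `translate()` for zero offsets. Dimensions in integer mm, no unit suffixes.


translate([377, 321, 0]) cube([3374, 132, 256]);


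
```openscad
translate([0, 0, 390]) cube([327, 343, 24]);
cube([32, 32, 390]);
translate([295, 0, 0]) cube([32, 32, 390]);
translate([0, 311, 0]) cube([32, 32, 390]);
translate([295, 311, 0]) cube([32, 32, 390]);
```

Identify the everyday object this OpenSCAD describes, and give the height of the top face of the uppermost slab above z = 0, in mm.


A stool. The seat height is 414 mm.

A 327×343×24 slab at z = 390 on four corner posts — a stool. The seat top is 390 + 24 = 414 mm.


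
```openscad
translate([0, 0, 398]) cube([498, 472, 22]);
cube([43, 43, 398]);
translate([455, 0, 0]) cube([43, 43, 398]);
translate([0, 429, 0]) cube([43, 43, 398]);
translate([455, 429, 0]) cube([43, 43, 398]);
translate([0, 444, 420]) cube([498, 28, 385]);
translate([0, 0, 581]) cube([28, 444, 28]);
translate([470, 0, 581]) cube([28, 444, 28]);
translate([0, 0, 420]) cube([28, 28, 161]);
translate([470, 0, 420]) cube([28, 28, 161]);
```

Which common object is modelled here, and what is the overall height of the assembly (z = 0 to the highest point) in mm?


A chair. The overall height is 805 mm.

A slab on four corner posts with a tall panel at the back — a chair. The seat slab sits at z = 398 with thickness 22, and the 385 mm backrest starts at the seat top, so the overall height is 398 + 22 + 385 = 805 mm.


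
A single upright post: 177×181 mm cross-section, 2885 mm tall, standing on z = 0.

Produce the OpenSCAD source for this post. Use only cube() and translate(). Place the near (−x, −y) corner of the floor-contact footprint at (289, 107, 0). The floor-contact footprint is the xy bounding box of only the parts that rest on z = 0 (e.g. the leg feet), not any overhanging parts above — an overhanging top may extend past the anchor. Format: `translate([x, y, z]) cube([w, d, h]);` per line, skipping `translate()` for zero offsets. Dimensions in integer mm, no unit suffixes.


translate([289, 107, 0]) cube([177, 181, 2885]);


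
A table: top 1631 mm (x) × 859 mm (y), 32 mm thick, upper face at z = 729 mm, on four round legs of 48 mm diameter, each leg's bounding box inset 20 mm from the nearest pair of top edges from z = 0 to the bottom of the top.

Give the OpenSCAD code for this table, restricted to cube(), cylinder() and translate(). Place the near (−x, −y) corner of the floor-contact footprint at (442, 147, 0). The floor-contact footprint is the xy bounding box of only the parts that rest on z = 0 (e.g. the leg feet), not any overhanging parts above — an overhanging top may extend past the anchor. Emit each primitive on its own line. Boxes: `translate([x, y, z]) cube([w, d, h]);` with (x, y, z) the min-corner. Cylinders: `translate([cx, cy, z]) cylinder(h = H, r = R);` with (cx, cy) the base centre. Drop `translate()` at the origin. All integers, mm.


// leg_h = 729 - 32 = 697
translate([422, 127, 697]) cube([1631, 859, 32]);
translate([466, 171, 0]) cylinder(h = 697, r = 24);
translate([2009, 171, 0]) cylinder(h = 697, r = 24);
translate([466, 942, 0]) cylinder(h = 697, r = 24);
translate([2009, 942, 0]) cylinder(h = 697, r = 24);


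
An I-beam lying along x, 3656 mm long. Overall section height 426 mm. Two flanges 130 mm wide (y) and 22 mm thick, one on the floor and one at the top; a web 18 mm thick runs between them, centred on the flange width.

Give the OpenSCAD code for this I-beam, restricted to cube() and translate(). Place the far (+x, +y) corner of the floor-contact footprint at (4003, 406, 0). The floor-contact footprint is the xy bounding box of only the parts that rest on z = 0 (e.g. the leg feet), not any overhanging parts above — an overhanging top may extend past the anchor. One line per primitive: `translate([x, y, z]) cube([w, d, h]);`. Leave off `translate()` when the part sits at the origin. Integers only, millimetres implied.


translate([347, 276, 0]) cube([3656, 130, 22]);
translate([347, 332, 22]) cube([3656, 18, 382]);
translate([347, 276, 404]) cube([3656, 130, 22]);


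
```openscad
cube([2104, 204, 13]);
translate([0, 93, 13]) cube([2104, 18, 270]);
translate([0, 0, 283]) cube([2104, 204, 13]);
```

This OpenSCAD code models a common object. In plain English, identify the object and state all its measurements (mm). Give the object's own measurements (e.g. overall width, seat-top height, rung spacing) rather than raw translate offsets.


An I-beam lying along x, 2104 mm long. Overall section height 296 mm. Two flanges 204 mm wide (y) and 13 mm thick, one on the floor and one at the top; a web 18 mm thick runs between them, centred on the flange width.


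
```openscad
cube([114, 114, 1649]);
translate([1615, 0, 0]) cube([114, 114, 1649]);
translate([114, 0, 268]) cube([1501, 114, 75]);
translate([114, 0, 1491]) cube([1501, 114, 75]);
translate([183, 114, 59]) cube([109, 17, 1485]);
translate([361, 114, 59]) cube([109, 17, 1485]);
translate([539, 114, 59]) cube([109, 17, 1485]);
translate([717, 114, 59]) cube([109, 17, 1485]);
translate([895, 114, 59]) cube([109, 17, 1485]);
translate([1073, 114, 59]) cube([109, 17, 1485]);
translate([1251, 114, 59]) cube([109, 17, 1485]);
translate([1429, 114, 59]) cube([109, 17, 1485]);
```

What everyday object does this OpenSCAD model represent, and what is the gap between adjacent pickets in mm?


A fence section. The picket gap is 69 mm.

Two posts, two rails, 8 pickets — a fence section. Span 1501 mm holds 8 pickets of 109 mm with 9 equal gaps: ⌊(1501 − 8·109) / 9⌋ = 69 mm.


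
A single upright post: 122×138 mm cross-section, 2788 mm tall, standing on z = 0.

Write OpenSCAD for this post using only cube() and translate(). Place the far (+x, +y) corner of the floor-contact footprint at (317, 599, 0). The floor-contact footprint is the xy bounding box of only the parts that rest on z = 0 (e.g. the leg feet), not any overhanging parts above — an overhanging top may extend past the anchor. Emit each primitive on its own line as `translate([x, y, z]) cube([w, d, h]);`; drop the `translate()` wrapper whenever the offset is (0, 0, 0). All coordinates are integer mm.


translate([195, 461, 0]) cube([122, 138, 2788]);


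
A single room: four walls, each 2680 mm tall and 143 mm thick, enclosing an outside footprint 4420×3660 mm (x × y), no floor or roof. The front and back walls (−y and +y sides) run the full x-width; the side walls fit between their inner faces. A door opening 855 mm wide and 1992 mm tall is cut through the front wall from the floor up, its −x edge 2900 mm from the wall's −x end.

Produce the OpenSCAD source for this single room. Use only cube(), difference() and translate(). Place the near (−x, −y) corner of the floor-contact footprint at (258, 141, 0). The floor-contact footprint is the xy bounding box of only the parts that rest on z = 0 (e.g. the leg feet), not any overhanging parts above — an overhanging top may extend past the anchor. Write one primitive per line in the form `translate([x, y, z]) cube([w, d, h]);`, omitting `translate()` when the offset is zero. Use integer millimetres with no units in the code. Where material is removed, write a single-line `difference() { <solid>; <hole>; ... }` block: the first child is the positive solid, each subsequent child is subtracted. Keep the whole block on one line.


difference() { translate([258, 141, 0]) cube([4420, 143, 2680]); translate([3158, 141, 0]) cube([855, 143, 1992]); }
translate([258, 3658, 0]) cube([4420, 143, 2680]);
translate([258, 284, 0]) cube([143, 3374, 2680]);
translate([4535, 284, 0]) cube([143, 3374, 2680]);


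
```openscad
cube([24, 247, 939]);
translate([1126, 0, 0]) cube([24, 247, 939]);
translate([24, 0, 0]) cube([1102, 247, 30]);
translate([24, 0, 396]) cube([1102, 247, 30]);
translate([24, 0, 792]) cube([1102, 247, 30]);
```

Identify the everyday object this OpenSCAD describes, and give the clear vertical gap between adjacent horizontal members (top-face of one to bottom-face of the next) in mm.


A bookshelf. The clear shelf gap is 366 mm.

Two tall side panels with 3 horizontal boards between them — a bookshelf. The first two shelf undersides are at z = 0 and z = 396; with shelf thickness 30, the clear gap is 396 − 0 − 30 = 366 mm.


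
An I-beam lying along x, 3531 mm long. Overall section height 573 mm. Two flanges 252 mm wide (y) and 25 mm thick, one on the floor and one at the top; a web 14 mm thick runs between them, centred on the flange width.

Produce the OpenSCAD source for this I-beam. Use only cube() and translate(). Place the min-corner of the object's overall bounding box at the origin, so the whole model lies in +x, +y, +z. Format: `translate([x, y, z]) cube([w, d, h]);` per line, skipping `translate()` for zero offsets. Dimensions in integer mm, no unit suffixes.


cube([3531, 252, 25]);
translate([0, 119, 25]) cube([3531, 14, 523]);
translate([0, 0, 548]) cube([3531, 252, 25]);


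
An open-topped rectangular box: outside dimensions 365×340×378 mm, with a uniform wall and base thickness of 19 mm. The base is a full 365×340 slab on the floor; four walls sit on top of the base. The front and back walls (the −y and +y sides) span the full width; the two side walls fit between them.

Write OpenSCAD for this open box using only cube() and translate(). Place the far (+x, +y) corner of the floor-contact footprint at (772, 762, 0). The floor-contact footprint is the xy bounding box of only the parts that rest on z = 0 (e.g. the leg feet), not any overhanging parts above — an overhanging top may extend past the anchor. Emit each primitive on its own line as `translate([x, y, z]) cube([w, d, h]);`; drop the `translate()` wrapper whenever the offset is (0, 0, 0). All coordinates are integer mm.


translate([407, 422, 0]) cube([365, 340, 19]);
translate([407, 422, 19]) cube([365, 19, 359]);
translate([407, 743, 19]) cube([365, 19, 359]);
translate([407, 441, 19]) cube([19, 302, 359]);
translate([753, 441, 19]) cube([19, 302, 359]);


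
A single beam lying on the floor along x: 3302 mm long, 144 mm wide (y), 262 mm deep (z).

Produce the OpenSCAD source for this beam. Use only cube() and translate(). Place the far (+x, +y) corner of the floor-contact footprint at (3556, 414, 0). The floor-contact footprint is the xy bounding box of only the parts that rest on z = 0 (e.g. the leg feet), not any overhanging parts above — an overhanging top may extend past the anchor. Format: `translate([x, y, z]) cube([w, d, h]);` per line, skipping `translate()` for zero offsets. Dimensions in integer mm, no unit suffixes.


translate([254, 270, 0]) cube([3302, 144, 262]);


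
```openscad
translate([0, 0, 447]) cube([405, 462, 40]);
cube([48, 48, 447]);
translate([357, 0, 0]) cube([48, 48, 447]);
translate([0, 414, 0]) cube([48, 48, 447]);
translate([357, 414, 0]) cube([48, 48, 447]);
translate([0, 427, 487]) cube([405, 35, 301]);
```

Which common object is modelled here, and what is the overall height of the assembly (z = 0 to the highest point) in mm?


A chair. The overall height is 788 mm.

A slab on four corner posts with a tall panel at the back — a chair. The seat slab sits at z = 447 with thickness 40, and the 301 mm backrest starts at the seat top, so the overall height is 447 + 40 + 301 = 788 mm.


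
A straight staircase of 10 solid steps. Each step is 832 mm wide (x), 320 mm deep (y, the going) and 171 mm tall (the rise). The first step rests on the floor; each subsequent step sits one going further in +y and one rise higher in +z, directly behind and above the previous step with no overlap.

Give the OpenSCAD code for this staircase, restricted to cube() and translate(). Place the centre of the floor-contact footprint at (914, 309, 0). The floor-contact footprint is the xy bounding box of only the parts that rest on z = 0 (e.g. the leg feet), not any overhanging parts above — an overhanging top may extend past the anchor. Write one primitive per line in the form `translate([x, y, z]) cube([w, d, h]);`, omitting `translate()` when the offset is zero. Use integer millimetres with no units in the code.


translate([498, 149, 0]) cube([832, 320, 171]);
translate([498, 469, 171]) cube([832, 320, 171]);
translate([498, 789, 342]) cube([832, 320, 171]);
translate([498, 1109, 513]) cube([832, 320, 171]);
translate([498, 1429, 684]) cube([832, 320, 171]);
translate([498, 1749, 855]) cube([832, 320, 171]);
translate([498, 2069, 1026]) cube([832, 320, 171]);
translate([498, 2389, 1197]) cube([832, 320, 171]);
translate([498, 2709, 1368]) cube([832, 320, 171]);
translate([498, 3029, 1539]) cube([832, 320, 171]);


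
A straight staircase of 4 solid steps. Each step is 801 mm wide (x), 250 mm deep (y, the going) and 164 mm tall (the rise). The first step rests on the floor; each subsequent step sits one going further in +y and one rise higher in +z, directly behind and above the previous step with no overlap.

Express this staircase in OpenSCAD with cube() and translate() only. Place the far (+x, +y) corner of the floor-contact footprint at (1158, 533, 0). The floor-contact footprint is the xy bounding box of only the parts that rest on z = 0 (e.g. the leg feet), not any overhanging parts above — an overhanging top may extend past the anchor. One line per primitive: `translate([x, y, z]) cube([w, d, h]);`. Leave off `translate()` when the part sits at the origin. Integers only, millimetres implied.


translate([357, 283, 0]) cube([801, 250, 164]);
translate([357, 533, 164]) cube([801, 250, 164]);
translate([357, 783, 328]) cube([801, 250, 164]);
translate([357, 1033, 492]) cube([801, 250, 164]);


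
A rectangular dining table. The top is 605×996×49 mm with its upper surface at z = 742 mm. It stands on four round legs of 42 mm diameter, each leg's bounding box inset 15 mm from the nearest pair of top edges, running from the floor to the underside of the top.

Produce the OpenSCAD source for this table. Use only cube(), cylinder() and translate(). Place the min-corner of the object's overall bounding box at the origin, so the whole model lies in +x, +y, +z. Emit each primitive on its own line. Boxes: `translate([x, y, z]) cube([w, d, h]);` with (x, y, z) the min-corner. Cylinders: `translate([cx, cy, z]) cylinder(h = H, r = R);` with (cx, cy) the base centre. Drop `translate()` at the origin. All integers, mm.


translate([0, 0, 693]) cube([605, 996, 49]);
translate([36, 36, 0]) cylinder(h = 693, r = 21);
translate([569, 36, 0]) cylinder(h = 693, r = 21);
translate([36, 960, 0]) cylinder(h = 693, r = 21);
translate([569, 960, 0]) cylinder(h = 693, r = 21);


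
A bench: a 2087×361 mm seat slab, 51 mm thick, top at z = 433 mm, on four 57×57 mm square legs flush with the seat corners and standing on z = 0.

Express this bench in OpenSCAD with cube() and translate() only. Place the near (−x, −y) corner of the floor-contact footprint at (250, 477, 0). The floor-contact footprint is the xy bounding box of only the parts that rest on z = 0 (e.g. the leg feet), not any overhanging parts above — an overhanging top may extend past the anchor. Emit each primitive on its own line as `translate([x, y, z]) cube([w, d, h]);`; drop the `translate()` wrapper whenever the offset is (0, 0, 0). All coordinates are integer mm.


// leg_h = 433 − 51 = 382
translate([250, 477, 382]) cube([2087, 361, 51]);
translate([250, 477, 0]) cube([57, 57, 382]);
translate([250, 781, 0]) cube([57, 57, 382]);
translate([2280, 477, 0]) cube([57, 57, 382]);
translate([2280, 781, 0]) cube([57, 57, 382]);


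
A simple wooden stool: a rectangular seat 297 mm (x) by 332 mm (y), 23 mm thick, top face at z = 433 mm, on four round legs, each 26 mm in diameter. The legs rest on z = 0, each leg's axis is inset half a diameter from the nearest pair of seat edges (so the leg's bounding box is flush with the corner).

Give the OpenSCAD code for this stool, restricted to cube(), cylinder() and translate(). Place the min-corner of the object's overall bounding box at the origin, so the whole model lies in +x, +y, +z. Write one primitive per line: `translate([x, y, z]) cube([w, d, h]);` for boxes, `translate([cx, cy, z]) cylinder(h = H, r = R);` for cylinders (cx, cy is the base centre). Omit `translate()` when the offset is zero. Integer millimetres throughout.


translate([0, 0, 410]) cube([297, 332, 23]);
translate([13, 13, 0]) cylinder(h = 410, r = 13);
translate([284, 13, 0]) cylinder(h = 410, r = 13);
translate([13, 319, 0]) cylinder(h = 410, r = 13);
translate([284, 319, 0]) cylinder(h = 410, r = 13);


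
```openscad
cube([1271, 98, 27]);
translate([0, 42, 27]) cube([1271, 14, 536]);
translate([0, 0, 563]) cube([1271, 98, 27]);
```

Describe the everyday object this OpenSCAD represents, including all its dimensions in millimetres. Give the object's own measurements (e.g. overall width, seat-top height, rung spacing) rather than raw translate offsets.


An I-beam lying along x, 1271 mm long. Overall section height 590 mm. Two flanges 98 mm wide (y) and 27 mm thick, one on the floor and one at the top; a web 14 mm thick runs between them, centred on the flange width.


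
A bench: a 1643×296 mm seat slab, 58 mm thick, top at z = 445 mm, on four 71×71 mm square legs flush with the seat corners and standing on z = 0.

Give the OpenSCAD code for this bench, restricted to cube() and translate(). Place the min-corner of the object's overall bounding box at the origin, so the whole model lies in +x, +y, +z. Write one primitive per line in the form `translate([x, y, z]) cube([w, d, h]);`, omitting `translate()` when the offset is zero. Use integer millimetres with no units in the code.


// leg_h = 445 − 58 = 387
translate([0, 0, 387]) cube([1643, 296, 58]);
cube([71, 71, 387]);
translate([0, 225, 0]) cube([71, 71, 387]);
translate([1572, 0, 0]) cube([71, 71, 387]);
translate([1572, 225, 0]) cube([71, 71, 387]);


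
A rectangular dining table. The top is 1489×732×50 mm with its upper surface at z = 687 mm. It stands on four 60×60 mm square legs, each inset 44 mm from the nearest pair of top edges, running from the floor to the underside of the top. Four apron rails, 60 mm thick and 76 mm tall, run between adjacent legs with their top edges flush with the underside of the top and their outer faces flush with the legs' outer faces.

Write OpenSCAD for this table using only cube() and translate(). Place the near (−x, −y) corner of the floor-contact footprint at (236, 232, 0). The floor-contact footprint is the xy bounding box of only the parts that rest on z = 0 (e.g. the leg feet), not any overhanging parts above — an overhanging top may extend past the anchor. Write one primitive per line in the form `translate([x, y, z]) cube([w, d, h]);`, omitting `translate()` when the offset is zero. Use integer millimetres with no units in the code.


translate([192, 188, 637]) cube([1489, 732, 50]);
translate([236, 232, 0]) cube([60, 60, 637]);
translate([1577, 232, 0]) cube([60, 60, 637]);
translate([236, 816, 0]) cube([60, 60, 637]);
translate([1577, 816, 0]) cube([60, 60, 637]);
translate([296, 232, 561]) cube([1281, 60, 76]);
translate([296, 816, 561]) cube([1281, 60, 76]);
translate([236, 292, 561]) cube([60, 524, 76]);
translate([1577, 292, 561]) cube([60, 524, 76]);


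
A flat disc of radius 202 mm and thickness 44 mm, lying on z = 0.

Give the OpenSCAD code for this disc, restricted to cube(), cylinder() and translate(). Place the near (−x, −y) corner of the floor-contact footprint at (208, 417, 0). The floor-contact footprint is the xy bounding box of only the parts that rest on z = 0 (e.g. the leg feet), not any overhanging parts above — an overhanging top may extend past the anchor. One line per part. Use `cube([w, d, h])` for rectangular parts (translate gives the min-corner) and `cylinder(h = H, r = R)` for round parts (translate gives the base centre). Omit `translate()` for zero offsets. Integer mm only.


translate([410, 619, 0]) cylinder(h = 44, r = 202);


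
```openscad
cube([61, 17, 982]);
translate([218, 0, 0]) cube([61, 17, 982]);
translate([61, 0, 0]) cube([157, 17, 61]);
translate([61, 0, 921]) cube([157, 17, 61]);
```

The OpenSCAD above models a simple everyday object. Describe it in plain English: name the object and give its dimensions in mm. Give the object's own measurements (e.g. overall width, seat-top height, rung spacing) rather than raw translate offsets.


A rectangular picture frame lying in the x–z plane (depth along y). The opening is 157 mm wide (x) by 860 mm tall (z), surrounded by a border 61 mm wide on all four sides. The frame is 17 mm deep and is made of two full-height vertical stiles with two horizontal rails fitted between them.


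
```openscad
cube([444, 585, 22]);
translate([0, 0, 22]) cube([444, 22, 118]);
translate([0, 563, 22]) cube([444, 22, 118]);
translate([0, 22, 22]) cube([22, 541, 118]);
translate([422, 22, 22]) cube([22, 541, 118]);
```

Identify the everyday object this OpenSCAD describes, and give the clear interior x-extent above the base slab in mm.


An open box. The internal width is 400 mm.

A 444×585 base slab with four walls standing on it — an open box. The base is 444 mm wide and the walls are 22 mm thick, so the internal width is 444 − 2 × 22 = 400 mm.


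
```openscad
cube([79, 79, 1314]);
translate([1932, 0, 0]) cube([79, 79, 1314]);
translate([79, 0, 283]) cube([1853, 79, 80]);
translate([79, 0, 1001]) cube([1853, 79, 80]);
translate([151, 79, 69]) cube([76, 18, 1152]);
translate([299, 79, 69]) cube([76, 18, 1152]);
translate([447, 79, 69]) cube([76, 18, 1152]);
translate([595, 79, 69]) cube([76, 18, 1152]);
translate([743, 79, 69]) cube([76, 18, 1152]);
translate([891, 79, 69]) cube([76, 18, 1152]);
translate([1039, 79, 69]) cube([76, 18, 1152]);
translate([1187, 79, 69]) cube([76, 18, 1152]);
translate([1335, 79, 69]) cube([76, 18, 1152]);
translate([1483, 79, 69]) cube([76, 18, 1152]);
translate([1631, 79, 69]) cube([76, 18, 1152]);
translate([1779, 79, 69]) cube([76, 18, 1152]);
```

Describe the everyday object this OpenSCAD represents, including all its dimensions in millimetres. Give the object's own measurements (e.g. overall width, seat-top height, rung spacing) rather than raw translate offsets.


A fence section. Two 79×79 mm posts, 1314 mm tall, stand on the floor with a clear span of 1853 mm between their inner faces. Two horizontal rails of 79×80 mm section span the gap between the posts with their undersides at z = 283 mm and z = 1001 mm, flush with the posts' −y face. 12 pickets, each 76 mm wide, 18 mm thick and 1152 mm tall, are fixed to the +y face of the rails with their bottoms at z = 69 mm, spaced across the span with a 72 mm gap after the −x post and between neighbouring pickets, with 77 mm left before the +x post.


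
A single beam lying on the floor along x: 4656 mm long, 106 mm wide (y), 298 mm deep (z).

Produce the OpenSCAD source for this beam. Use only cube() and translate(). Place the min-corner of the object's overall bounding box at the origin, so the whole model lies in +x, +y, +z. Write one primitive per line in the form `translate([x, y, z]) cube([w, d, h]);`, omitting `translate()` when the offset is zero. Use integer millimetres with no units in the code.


cube([4656, 106, 298]);


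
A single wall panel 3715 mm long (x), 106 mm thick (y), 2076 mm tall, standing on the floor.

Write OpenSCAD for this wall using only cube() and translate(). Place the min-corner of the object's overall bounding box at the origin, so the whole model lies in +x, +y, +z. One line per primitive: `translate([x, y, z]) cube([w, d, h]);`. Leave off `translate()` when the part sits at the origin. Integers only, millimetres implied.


cube([3715, 106, 2076]);


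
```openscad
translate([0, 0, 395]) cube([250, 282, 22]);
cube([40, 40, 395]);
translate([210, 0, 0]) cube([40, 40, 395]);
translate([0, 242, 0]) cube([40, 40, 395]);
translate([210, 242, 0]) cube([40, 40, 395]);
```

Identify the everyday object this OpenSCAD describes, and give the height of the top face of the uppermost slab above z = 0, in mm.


A stool. The seat height is 417 mm.

A 250×282×22 slab at z = 395 on four corner posts — a stool. The seat top is 395 + 22 = 417 mm.


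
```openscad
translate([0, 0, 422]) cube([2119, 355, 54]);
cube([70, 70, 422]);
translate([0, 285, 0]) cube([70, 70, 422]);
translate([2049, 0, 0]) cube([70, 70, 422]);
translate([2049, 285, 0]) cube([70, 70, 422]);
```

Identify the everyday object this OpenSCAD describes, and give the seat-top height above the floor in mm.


A bench. The seat-top height is 476 mm.

A long slab on four corner posts — a bench. The slab sits at z = 422 with thickness 54, so the top is 422 + 54 = 476 mm.


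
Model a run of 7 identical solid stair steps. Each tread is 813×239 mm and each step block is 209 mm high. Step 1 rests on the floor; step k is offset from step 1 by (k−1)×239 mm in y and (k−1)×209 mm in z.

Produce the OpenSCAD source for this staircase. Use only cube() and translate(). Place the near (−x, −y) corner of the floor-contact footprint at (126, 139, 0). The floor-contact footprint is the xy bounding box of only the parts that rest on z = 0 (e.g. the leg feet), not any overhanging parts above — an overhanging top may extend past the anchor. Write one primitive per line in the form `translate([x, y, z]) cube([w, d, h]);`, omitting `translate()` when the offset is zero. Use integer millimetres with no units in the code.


translate([126, 139, 0]) cube([813, 239, 209]);
translate([126, 378, 209]) cube([813, 239, 209]);
translate([126, 617, 418]) cube([813, 239, 209]);
translate([126, 856, 627]) cube([813, 239, 209]);
translate([126, 1095, 836]) cube([813, 239, 209]);
translate([126, 1334, 1045]) cube([813, 239, 209]);
translate([126, 1573, 1254]) cube([813, 239, 209]);


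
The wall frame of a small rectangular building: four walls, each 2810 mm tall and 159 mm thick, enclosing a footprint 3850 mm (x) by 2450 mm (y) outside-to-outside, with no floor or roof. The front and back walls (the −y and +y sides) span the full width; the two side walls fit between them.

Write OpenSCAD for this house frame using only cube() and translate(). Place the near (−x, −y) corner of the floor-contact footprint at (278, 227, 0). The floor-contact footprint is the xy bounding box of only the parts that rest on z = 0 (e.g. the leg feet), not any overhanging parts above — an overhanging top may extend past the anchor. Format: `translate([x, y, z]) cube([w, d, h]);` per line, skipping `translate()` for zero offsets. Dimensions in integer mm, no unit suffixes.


translate([278, 227, 0]) cube([3850, 159, 2810]);
translate([278, 2518, 0]) cube([3850, 159, 2810]);
translate([278, 386, 0]) cube([159, 2132, 2810]);
translate([3969, 386, 0]) cube([159, 2132, 2810]);


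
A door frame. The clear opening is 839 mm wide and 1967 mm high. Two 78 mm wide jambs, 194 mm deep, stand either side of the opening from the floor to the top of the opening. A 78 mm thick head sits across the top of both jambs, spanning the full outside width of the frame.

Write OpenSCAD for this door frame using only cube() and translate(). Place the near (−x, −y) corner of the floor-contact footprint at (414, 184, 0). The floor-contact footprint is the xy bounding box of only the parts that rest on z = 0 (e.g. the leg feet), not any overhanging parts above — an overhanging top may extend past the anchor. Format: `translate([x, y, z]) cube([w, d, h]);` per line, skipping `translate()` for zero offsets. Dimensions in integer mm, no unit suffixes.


translate([414, 184, 0]) cube([78, 194, 1967]);
translate([1331, 184, 0]) cube([78, 194, 1967]);
translate([414, 184, 1967]) cube([995, 194, 78]);


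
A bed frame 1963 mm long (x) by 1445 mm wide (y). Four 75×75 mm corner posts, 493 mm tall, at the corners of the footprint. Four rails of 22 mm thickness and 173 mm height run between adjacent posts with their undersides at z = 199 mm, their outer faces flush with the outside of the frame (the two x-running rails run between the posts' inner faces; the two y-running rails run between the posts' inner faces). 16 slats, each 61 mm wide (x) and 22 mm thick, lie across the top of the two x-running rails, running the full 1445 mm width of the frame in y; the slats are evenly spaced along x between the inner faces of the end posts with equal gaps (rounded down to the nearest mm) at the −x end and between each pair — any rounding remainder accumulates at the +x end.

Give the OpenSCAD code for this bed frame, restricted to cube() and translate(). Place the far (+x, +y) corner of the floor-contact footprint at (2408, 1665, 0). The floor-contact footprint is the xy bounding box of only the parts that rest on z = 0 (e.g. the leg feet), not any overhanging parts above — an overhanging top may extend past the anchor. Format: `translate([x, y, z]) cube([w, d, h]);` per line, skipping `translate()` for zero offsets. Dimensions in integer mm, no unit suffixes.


translate([445, 220, 0]) cube([75, 75, 493]);
translate([445, 1590, 0]) cube([75, 75, 493]);
translate([2333, 220, 0]) cube([75, 75, 493]);
translate([2333, 1590, 0]) cube([75, 75, 493]);
translate([520, 220, 199]) cube([1813, 22, 173]);
translate([520, 1643, 199]) cube([1813, 22, 173]);
translate([445, 295, 199]) cube([22, 1295, 173]);
translate([2386, 295, 199]) cube([22, 1295, 173]);
translate([569, 220, 372]) cube([61, 1445, 22]);
translate([679, 220, 372]) cube([61, 1445, 22]);
translate([789, 220, 372]) cube([61, 1445, 22]);
translate([899, 220, 372]) cube([61, 1445, 22]);
translate([1009, 220, 372]) cube([61, 1445, 22]);
translate([1119, 220, 372]) cube([61, 1445, 22]);
translate([1229, 220, 372]) cube([61, 1445, 22]);
translate([1339, 220, 372]) cube([61, 1445, 22]);
translate([1449, 220, 372]) cube([61, 1445, 22]);
translate([1559, 220, 372]) cube([61, 1445, 22]);
translate([1669, 220, 372]) cube([61, 1445, 22]);
translate([1779, 220, 372]) cube([61, 1445, 22]);
translate([1889, 220, 372]) cube([61, 1445, 22]);
translate([1999, 220, 372]) cube([61, 1445, 22]);
translate([2109, 220, 372]) cube([61, 1445, 22]);
translate([2219, 220, 372]) cube([61, 1445, 22]);
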